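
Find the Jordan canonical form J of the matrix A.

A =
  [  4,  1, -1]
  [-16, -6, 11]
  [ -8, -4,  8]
J_3(2)

The characteristic polynomial is
  det(x·I − A) = x^3 - 6*x^2 + 12*x - 8 = (x - 2)^3

Eigenvalues and multiplicities (the geometric multiplicity of λ is n − rank(A − λI), which equals the number of Jordan blocks for λ):
  λ = 2: algebraic multiplicity = 3, geometric multiplicity = 1

Determining the block sizes for each eigenvalue:
  λ = 2: one block (gm = 1), so the single block has size am = 3 → block sizes [3]

Assembling the blocks gives a Jordan form
J =
  [2, 1, 0]
  [0, 2, 1]
  [0, 0, 2]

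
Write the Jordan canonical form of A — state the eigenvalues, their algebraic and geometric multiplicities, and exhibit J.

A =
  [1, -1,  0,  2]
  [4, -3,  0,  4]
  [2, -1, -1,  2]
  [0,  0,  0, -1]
J_2(-1) ⊕ J_1(-1) ⊕ J_1(-1)

The characteristic polynomial is
  det(x·I − A) = x^4 + 4*x^3 + 6*x^2 + 4*x + 1 = (x + 1)^4

Eigenvalues and multiplicities (the geometric multiplicity of λ is n − rank(A − λI), which equals the number of Jordan blocks for λ):
  λ = -1: algebraic multiplicity = 4, geometric multiplicity = 3

Determining the block sizes for each eigenvalue:
  λ = -1: 3 blocks summing to 4 forces exactly one block of size 2 and the rest size 1 → block sizes [2, 1, 1]

Assembling the blocks gives a Jordan form
J =
  [-1,  1,  0,  0]
  [ 0, -1,  0,  0]
  [ 0,  0, -1,  0]
  [ 0,  0,  0, -1]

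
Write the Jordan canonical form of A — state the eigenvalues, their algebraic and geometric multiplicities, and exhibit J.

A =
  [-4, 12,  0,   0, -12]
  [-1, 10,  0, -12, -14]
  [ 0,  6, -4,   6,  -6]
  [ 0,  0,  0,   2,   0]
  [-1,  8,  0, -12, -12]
J_2(-4) ⊕ J_1(-4) ⊕ J_1(2) ⊕ J_1(2)

The characteristic polynomial is
  det(x·I − A) = x^5 + 8*x^4 + 4*x^3 - 80*x^2 - 64*x + 256 = (x - 2)^2*(x + 4)^3

Eigenvalues and multiplicities (the geometric multiplicity of λ is n − rank(A − λI), which equals the number of Jordan blocks for λ):
  λ = -4: algebraic multiplicity = 3, geometric multiplicity = 2
  λ = 2: algebraic multiplicity = 2, geometric multiplicity = 2

Determining the block sizes for each eigenvalue:
  λ = -4: 2 blocks summing to 3 forces exactly one block of size 2 and the rest size 1 → block sizes [2, 1]
  λ = 2: gm = am = 2, so every block has size 1 → block sizes [1, 1]

Assembling the blocks gives a Jordan form
J =
  [-4,  1,  0, 0, 0]
  [ 0, -4,  0, 0, 0]
  [ 0,  0, -4, 0, 0]
  [ 0,  0,  0, 2, 0]
  [ 0,  0,  0, 0, 2]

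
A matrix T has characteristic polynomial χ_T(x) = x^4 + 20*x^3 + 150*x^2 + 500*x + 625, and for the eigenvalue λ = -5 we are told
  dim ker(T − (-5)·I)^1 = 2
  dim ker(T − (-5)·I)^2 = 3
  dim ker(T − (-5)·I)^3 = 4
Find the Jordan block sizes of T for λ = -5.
Block sizes for λ = -5: [3, 1]

From the dimensions of kernels of powers, the number of Jordan blocks of size at least j is d_j − d_{j−1} where d_j = dim ker(N^j) (with d_0 = 0). Computing the differences gives [2, 1, 1].
The number of blocks of size exactly k is (#blocks of size ≥ k) − (#blocks of size ≥ k + 1), so the partition is: 1 block(s) of size 1, 1 block(s) of size 3.
In nonincreasing order the block sizes are [3, 1].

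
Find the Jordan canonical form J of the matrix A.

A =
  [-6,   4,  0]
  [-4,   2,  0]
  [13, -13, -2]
J_2(-2) ⊕ J_1(-2)

The characteristic polynomial is
  det(x·I − A) = x^3 + 6*x^2 + 12*x + 8 = (x + 2)^3

Eigenvalues and multiplicities (the geometric multiplicity of λ is n − rank(A − λI), which equals the number of Jordan blocks for λ):
  λ = -2: algebraic multiplicity = 3, geometric multiplicity = 2

Determining the block sizes for each eigenvalue:
  λ = -2: 2 blocks summing to 3 forces exactly one block of size 2 and the rest size 1 → block sizes [2, 1]

Assembling the blocks gives a Jordan form
J =
  [-2,  1,  0]
  [ 0, -2,  0]
  [ 0,  0, -2]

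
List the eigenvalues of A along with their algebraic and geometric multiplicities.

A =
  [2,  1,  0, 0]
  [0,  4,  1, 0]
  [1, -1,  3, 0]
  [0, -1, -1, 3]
λ = 3: alg = 4, geom = 2

Step 1 — factor the characteristic polynomial to read off the algebraic multiplicities:
  χ_A(x) = (x - 3)^4

Step 2 — compute geometric multiplicities via the rank-nullity identity g(λ) = n − rank(A − λI):
  rank(A − (3)·I) = 2, so dim ker(A − (3)·I) = n − 2 = 2

Summary:
  λ = 3: algebraic multiplicity = 4, geometric multiplicity = 2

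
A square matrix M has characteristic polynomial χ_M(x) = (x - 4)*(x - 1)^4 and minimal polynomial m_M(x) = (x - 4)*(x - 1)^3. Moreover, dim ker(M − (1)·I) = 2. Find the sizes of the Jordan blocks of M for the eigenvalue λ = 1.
Block sizes for λ = 1: [3, 1]

Step 1 — from the characteristic polynomial, algebraic multiplicity of λ = 1 is 4. From dim ker(M − (1)·I) = 2, there are exactly 2 Jordan blocks for λ = 1.
Step 2 — from the minimal polynomial, the factor (x − 1)^3 tells us the largest block for λ = 1 has size 3.
Step 3 — with total size 4, 2 blocks, and largest block 3, the block sizes (in nonincreasing order) are [3, 1].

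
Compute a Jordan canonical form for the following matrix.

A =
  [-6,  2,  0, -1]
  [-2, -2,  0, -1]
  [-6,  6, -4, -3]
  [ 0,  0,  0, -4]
J_2(-4) ⊕ J_1(-4) ⊕ J_1(-4)

The characteristic polynomial is
  det(x·I − A) = x^4 + 16*x^3 + 96*x^2 + 256*x + 256 = (x + 4)^4

Eigenvalues and multiplicities (the geometric multiplicity of λ is n − rank(A − λI), which equals the number of Jordan blocks for λ):
  λ = -4: algebraic multiplicity = 4, geometric multiplicity = 3

Determining the block sizes for each eigenvalue:
  λ = -4: 3 blocks summing to 4 forces exactly one block of size 2 and the rest size 1 → block sizes [2, 1, 1]

Assembling the blocks gives a Jordan form
J =
  [-4,  1,  0,  0]
  [ 0, -4,  0,  0]
  [ 0,  0, -4,  0]
  [ 0,  0,  0, -4]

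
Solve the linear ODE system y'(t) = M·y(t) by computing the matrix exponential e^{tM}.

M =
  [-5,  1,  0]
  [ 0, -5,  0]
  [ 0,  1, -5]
e^{tM} =
  [exp(-5*t), t*exp(-5*t), 0]
  [0, exp(-5*t), 0]
  [0, t*exp(-5*t), exp(-5*t)]

Strategy: write M = P · J · P⁻¹ where J is a Jordan canonical form, so e^{tM} = P · e^{tJ} · P⁻¹, and e^{tJ} can be computed block-by-block.

M has Jordan form
J =
  [-5,  1,  0]
  [ 0, -5,  0]
  [ 0,  0, -5]
(up to reordering of blocks).

Per-block formulas:
  For a 2×2 Jordan block J_2(-5): exp(t · J_2(-5)) = e^(-5t)·(I + t·N), where N is the 2×2 nilpotent shift.
  For a 1×1 block at λ = -5: exp(t · [-5]) = [e^(-5t)].

After assembling e^{tJ} and conjugating by P, we get:

e^{tM} =
  [exp(-5*t), t*exp(-5*t), 0]
  [0, exp(-5*t), 0]
  [0, t*exp(-5*t), exp(-5*t)]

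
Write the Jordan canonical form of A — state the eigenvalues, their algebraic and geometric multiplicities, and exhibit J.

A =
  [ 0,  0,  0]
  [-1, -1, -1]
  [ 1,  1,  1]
J_2(0) ⊕ J_1(0)

The characteristic polynomial is
  det(x·I − A) = x^3

Eigenvalues and multiplicities (the geometric multiplicity of λ is n − rank(A − λI), which equals the number of Jordan blocks for λ):
  λ = 0: algebraic multiplicity = 3, geometric multiplicity = 2

Determining the block sizes for each eigenvalue:
  λ = 0: 2 blocks summing to 3 forces exactly one block of size 2 and the rest size 1 → block sizes [2, 1]

Assembling the blocks gives a Jordan form
J =
  [0, 1, 0]
  [0, 0, 0]
  [0, 0, 0]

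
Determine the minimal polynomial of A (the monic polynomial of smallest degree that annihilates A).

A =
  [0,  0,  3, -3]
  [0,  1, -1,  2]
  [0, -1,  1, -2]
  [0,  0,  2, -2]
x^3

The characteristic polynomial is χ_A(x) = x^4, so the eigenvalues are known. The minimal polynomial is
  m_A(x) = Π_λ (x − λ)^{k_λ}
where k_λ is the size of the *largest* Jordan block for λ (equivalently, the smallest k with (A − λI)^k v = 0 for every generalised eigenvector v of λ).

  λ = 0: largest Jordan block has size 3, contributing (x − 0)^3

So m_A(x) = x^3 = x^3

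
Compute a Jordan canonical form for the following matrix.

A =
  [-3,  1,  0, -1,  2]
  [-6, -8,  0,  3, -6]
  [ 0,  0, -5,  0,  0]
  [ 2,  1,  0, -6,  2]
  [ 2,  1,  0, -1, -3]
J_2(-5) ⊕ J_1(-5) ⊕ J_1(-5) ⊕ J_1(-5)

The characteristic polynomial is
  det(x·I − A) = x^5 + 25*x^4 + 250*x^3 + 1250*x^2 + 3125*x + 3125 = (x + 5)^5

Eigenvalues and multiplicities (the geometric multiplicity of λ is n − rank(A − λI), which equals the number of Jordan blocks for λ):
  λ = -5: algebraic multiplicity = 5, geometric multiplicity = 4

Determining the block sizes for each eigenvalue:
  λ = -5: 4 blocks summing to 5 forces exactly one block of size 2 and the rest size 1 → block sizes [2, 1, 1, 1]

Assembling the blocks gives a Jordan form
J =
  [-5,  1,  0,  0,  0]
  [ 0, -5,  0,  0,  0]
  [ 0,  0, -5,  0,  0]
  [ 0,  0,  0, -5,  0]
  [ 0,  0,  0,  0, -5]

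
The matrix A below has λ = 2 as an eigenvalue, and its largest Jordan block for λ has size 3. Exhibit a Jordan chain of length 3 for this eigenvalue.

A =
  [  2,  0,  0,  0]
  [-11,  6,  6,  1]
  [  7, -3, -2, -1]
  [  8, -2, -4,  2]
A Jordan chain for λ = 2 of length 3:
v_1 = (0, 6, -3, -6)ᵀ
v_2 = (0, -11, 7, 8)ᵀ
v_3 = (1, 0, 0, 0)ᵀ

Let N = A − (2)·I. We want v_3 with N^3 v_3 = 0 but N^2 v_3 ≠ 0; then v_{j-1} := N · v_j for j = 3, …, 2.

Pick v_3 = (1, 0, 0, 0)ᵀ.
Then v_2 = N · v_3 = (0, -11, 7, 8)ᵀ.
Then v_1 = N · v_2 = (0, 6, -3, -6)ᵀ.

Sanity check: (A − (2)·I) v_1 = (0, 0, 0, 0)ᵀ = 0. ✓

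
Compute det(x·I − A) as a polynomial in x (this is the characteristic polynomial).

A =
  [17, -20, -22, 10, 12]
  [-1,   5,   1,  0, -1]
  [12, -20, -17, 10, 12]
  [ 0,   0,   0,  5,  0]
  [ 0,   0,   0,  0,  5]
x^5 - 15*x^4 + 50*x^3 + 250*x^2 - 1875*x + 3125

Expanding det(x·I − A) (e.g. by cofactor expansion or by noting that A is similar to its Jordan form J, which has the same characteristic polynomial as A) gives
  χ_A(x) = x^5 - 15*x^4 + 50*x^3 + 250*x^2 - 1875*x + 3125
which factors as (x - 5)^4*(x + 5). The eigenvalues (with algebraic multiplicities) are λ = -5 with multiplicity 1, λ = 5 with multiplicity 4.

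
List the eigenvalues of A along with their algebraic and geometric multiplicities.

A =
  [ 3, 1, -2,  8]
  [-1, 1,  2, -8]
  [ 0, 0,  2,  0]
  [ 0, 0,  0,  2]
λ = 2: alg = 4, geom = 3

Step 1 — factor the characteristic polynomial to read off the algebraic multiplicities:
  χ_A(x) = (x - 2)^4

Step 2 — compute geometric multiplicities via the rank-nullity identity g(λ) = n − rank(A − λI):
  rank(A − (2)·I) = 1, so dim ker(A − (2)·I) = n − 1 = 3

Summary:
  λ = 2: algebraic multiplicity = 4, geometric multiplicity = 3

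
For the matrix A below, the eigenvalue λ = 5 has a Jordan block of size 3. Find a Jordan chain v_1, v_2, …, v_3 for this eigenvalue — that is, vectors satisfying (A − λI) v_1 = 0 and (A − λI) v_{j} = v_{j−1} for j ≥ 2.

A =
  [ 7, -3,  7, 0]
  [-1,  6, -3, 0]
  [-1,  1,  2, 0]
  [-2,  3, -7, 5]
A Jordan chain for λ = 5 of length 3:
v_1 = (-2, 1, 1, 2)ᵀ
v_2 = (-3, 1, 1, 3)ᵀ
v_3 = (0, 1, 0, 0)ᵀ

Let N = A − (5)·I. We want v_3 with N^3 v_3 = 0 but N^2 v_3 ≠ 0; then v_{j-1} := N · v_j for j = 3, …, 2.

Pick v_3 = (0, 1, 0, 0)ᵀ.
Then v_2 = N · v_3 = (-3, 1, 1, 3)ᵀ.
Then v_1 = N · v_2 = (-2, 1, 1, 2)ᵀ.

Sanity check: (A − (5)·I) v_1 = (0, 0, 0, 0)ᵀ = 0. ✓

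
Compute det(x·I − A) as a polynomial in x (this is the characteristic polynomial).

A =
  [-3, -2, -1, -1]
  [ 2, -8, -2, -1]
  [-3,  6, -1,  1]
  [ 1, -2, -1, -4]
x^4 + 16*x^3 + 96*x^2 + 256*x + 256

Expanding det(x·I − A) (e.g. by cofactor expansion or by noting that A is similar to its Jordan form J, which has the same characteristic polynomial as A) gives
  χ_A(x) = x^4 + 16*x^3 + 96*x^2 + 256*x + 256
which factors as (x + 4)^4. The eigenvalues (with algebraic multiplicities) are λ = -4 with multiplicity 4.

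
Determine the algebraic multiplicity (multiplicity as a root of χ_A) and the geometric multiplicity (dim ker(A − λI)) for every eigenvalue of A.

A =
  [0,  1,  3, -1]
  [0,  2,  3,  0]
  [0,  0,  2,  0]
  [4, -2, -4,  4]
λ = 2: alg = 4, geom = 2

Step 1 — factor the characteristic polynomial to read off the algebraic multiplicities:
  χ_A(x) = (x - 2)^4

Step 2 — compute geometric multiplicities via the rank-nullity identity g(λ) = n − rank(A − λI):
  rank(A − (2)·I) = 2, so dim ker(A − (2)·I) = n − 2 = 2

Summary:
  λ = 2: algebraic multiplicity = 4, geometric multiplicity = 2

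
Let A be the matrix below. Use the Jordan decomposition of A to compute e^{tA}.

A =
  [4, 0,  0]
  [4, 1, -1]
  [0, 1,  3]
e^{tA} =
  [exp(4*t), 0, 0]
  [2*t*exp(2*t) + exp(4*t) - exp(2*t), -t*exp(2*t) + exp(2*t), -t*exp(2*t)]
  [-2*t*exp(2*t) + exp(4*t) - exp(2*t), t*exp(2*t), t*exp(2*t) + exp(2*t)]

Strategy: write A = P · J · P⁻¹ where J is a Jordan canonical form, so e^{tA} = P · e^{tJ} · P⁻¹, and e^{tJ} can be computed block-by-block.

A has Jordan form
J =
  [2, 1, 0]
  [0, 2, 0]
  [0, 0, 4]
(up to reordering of blocks).

Per-block formulas:
  For a 2×2 Jordan block J_2(2): exp(t · J_2(2)) = e^(2t)·(I + t·N), where N is the 2×2 nilpotent shift.
  For a 1×1 block at λ = 4: exp(t · [4]) = [e^(4t)].

After assembling e^{tJ} and conjugating by P, we get:

e^{tA} =
  [exp(4*t), 0, 0]
  [2*t*exp(2*t) + exp(4*t) - exp(2*t), -t*exp(2*t) + exp(2*t), -t*exp(2*t)]
  [-2*t*exp(2*t) + exp(4*t) - exp(2*t), t*exp(2*t), t*exp(2*t) + exp(2*t)]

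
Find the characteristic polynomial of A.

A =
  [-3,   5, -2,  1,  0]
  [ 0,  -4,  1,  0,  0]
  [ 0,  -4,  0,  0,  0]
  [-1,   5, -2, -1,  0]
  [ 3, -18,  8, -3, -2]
x^5 + 10*x^4 + 40*x^3 + 80*x^2 + 80*x + 32

Expanding det(x·I − A) (e.g. by cofactor expansion or by noting that A is similar to its Jordan form J, which has the same characteristic polynomial as A) gives
  χ_A(x) = x^5 + 10*x^4 + 40*x^3 + 80*x^2 + 80*x + 32
which factors as (x + 2)^5. The eigenvalues (with algebraic multiplicities) are λ = -2 with multiplicity 5.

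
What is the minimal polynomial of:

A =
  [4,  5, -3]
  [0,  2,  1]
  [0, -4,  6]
x^3 - 12*x^2 + 48*x - 64

The characteristic polynomial is χ_A(x) = (x - 4)^3, so the eigenvalues are known. The minimal polynomial is
  m_A(x) = Π_λ (x − λ)^{k_λ}
where k_λ is the size of the *largest* Jordan block for λ (equivalently, the smallest k with (A − λI)^k v = 0 for every generalised eigenvector v of λ).

  λ = 4: largest Jordan block has size 3, contributing (x − 4)^3

So m_A(x) = (x - 4)^3 = x^3 - 12*x^2 + 48*x - 64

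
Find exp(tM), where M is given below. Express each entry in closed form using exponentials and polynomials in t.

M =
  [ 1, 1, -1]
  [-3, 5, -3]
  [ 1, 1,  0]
e^{tM} =
  [-3*t^2*exp(2*t)/2 - t*exp(2*t) + exp(2*t), t^2*exp(2*t)/2 + t*exp(2*t), -t*exp(2*t)]
  [-9*t^2*exp(2*t)/2 - 3*t*exp(2*t), 3*t^2*exp(2*t)/2 + 3*t*exp(2*t) + exp(2*t), -3*t*exp(2*t)]
  [-3*t^2*exp(2*t) + t*exp(2*t), t^2*exp(2*t) + t*exp(2*t), -2*t*exp(2*t) + exp(2*t)]

Strategy: write M = P · J · P⁻¹ where J is a Jordan canonical form, so e^{tM} = P · e^{tJ} · P⁻¹, and e^{tJ} can be computed block-by-block.

M has Jordan form
J =
  [2, 1, 0]
  [0, 2, 1]
  [0, 0, 2]
(up to reordering of blocks).

Per-block formulas:
  For a 3×3 Jordan block J_3(2): exp(t · J_3(2)) = e^(2t)·(I + t·N + (t^2/2)·N^2), where N is the 3×3 nilpotent shift.

After assembling e^{tJ} and conjugating by P, we get:

e^{tM} =
  [-3*t^2*exp(2*t)/2 - t*exp(2*t) + exp(2*t), t^2*exp(2*t)/2 + t*exp(2*t), -t*exp(2*t)]
  [-9*t^2*exp(2*t)/2 - 3*t*exp(2*t), 3*t^2*exp(2*t)/2 + 3*t*exp(2*t) + exp(2*t), -3*t*exp(2*t)]
  [-3*t^2*exp(2*t) + t*exp(2*t), t^2*exp(2*t) + t*exp(2*t), -2*t*exp(2*t) + exp(2*t)]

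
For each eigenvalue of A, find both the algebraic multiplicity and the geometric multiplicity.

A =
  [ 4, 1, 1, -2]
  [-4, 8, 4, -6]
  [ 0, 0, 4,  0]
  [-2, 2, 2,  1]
λ = 4: alg = 3, geom = 2; λ = 5: alg = 1, geom = 1

Step 1 — factor the characteristic polynomial to read off the algebraic multiplicities:
  χ_A(x) = (x - 5)*(x - 4)^3

Step 2 — compute geometric multiplicities via the rank-nullity identity g(λ) = n − rank(A − λI):
  rank(A − (4)·I) = 2, so dim ker(A − (4)·I) = n − 2 = 2
  rank(A − (5)·I) = 3, so dim ker(A − (5)·I) = n − 3 = 1

Summary:
  λ = 4: algebraic multiplicity = 3, geometric multiplicity = 2
  λ = 5: algebraic multiplicity = 1, geometric multiplicity = 1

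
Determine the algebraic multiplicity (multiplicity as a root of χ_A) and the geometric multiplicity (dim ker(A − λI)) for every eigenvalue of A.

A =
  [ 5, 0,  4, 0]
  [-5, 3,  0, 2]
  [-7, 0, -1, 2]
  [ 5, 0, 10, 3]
λ = 1: alg = 1, geom = 1; λ = 3: alg = 3, geom = 2

Step 1 — factor the characteristic polynomial to read off the algebraic multiplicities:
  χ_A(x) = (x - 3)^3*(x - 1)

Step 2 — compute geometric multiplicities via the rank-nullity identity g(λ) = n − rank(A − λI):
  rank(A − (1)·I) = 3, so dim ker(A − (1)·I) = n − 3 = 1
  rank(A − (3)·I) = 2, so dim ker(A − (3)·I) = n − 2 = 2

Summary:
  λ = 1: algebraic multiplicity = 1, geometric multiplicity = 1
  λ = 3: algebraic multiplicity = 3, geometric multiplicity = 2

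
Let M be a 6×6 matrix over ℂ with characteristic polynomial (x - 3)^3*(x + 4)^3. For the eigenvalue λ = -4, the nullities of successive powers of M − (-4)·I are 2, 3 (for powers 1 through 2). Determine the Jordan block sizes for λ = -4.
Block sizes for λ = -4: [2, 1]

From the dimensions of kernels of powers, the number of Jordan blocks of size at least j is d_j − d_{j−1} where d_j = dim ker(N^j) (with d_0 = 0). Computing the differences gives [2, 1].
The number of blocks of size exactly k is (#blocks of size ≥ k) − (#blocks of size ≥ k + 1), so the partition is: 1 block(s) of size 1, 1 block(s) of size 2.
In nonincreasing order the block sizes are [2, 1].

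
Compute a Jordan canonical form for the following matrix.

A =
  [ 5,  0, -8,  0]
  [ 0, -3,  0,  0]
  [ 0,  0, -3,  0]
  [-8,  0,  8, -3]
J_1(-3) ⊕ J_1(-3) ⊕ J_1(-3) ⊕ J_1(5)

The characteristic polynomial is
  det(x·I − A) = x^4 + 4*x^3 - 18*x^2 - 108*x - 135 = (x - 5)*(x + 3)^3

Eigenvalues and multiplicities (the geometric multiplicity of λ is n − rank(A − λI), which equals the number of Jordan blocks for λ):
  λ = -3: algebraic multiplicity = 3, geometric multiplicity = 3
  λ = 5: algebraic multiplicity = 1, geometric multiplicity = 1

Determining the block sizes for each eigenvalue:
  λ = -3: gm = am = 3, so every block has size 1 → block sizes [1, 1, 1]
  λ = 5: one block (gm = 1), so the single block has size am = 1 → block sizes [1]

Assembling the blocks gives a Jordan form
J =
  [-3,  0,  0, 0]
  [ 0, -3,  0, 0]
  [ 0,  0, -3, 0]
  [ 0,  0,  0, 5]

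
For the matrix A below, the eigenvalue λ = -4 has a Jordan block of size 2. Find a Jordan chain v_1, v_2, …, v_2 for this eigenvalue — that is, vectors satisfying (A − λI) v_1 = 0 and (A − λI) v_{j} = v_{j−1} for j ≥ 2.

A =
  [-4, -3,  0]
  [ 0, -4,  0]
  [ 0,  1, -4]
A Jordan chain for λ = -4 of length 2:
v_1 = (-3, 0, 1)ᵀ
v_2 = (0, 1, 0)ᵀ

Let N = A − (-4)·I. We want v_2 with N^2 v_2 = 0 but N^1 v_2 ≠ 0; then v_{j-1} := N · v_j for j = 2, …, 2.

Pick v_2 = (0, 1, 0)ᵀ.
Then v_1 = N · v_2 = (-3, 0, 1)ᵀ.

Sanity check: (A − (-4)·I) v_1 = (0, 0, 0)ᵀ = 0. ✓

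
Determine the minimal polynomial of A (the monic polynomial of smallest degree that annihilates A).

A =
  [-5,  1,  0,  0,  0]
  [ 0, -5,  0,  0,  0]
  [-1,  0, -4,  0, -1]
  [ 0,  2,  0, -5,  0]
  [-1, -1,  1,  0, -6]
x^2 + 10*x + 25

The characteristic polynomial is χ_A(x) = (x + 5)^5, so the eigenvalues are known. The minimal polynomial is
  m_A(x) = Π_λ (x − λ)^{k_λ}
where k_λ is the size of the *largest* Jordan block for λ (equivalently, the smallest k with (A − λI)^k v = 0 for every generalised eigenvector v of λ).

  λ = -5: largest Jordan block has size 2, contributing (x + 5)^2

So m_A(x) = (x + 5)^2 = x^2 + 10*x + 25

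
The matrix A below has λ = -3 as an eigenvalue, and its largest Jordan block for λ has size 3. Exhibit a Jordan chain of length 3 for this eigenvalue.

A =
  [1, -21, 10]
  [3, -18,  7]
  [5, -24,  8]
A Jordan chain for λ = -3 of length 3:
v_1 = (3, 2, 3)ᵀ
v_2 = (4, 3, 5)ᵀ
v_3 = (1, 0, 0)ᵀ

Let N = A − (-3)·I. We want v_3 with N^3 v_3 = 0 but N^2 v_3 ≠ 0; then v_{j-1} := N · v_j for j = 3, …, 2.

Pick v_3 = (1, 0, 0)ᵀ.
Then v_2 = N · v_3 = (4, 3, 5)ᵀ.
Then v_1 = N · v_2 = (3, 2, 3)ᵀ.

Sanity check: (A − (-3)·I) v_1 = (0, 0, 0)ᵀ = 0. ✓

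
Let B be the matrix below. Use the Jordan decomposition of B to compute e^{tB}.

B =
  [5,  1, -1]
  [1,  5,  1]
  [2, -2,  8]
e^{tB} =
  [-t*exp(6*t) + exp(6*t), t*exp(6*t), -t*exp(6*t)]
  [t*exp(6*t), -t*exp(6*t) + exp(6*t), t*exp(6*t)]
  [2*t*exp(6*t), -2*t*exp(6*t), 2*t*exp(6*t) + exp(6*t)]

Strategy: write B = P · J · P⁻¹ where J is a Jordan canonical form, so e^{tB} = P · e^{tJ} · P⁻¹, and e^{tJ} can be computed block-by-block.

B has Jordan form
J =
  [6, 1, 0]
  [0, 6, 0]
  [0, 0, 6]
(up to reordering of blocks).

Per-block formulas:
  For a 2×2 Jordan block J_2(6): exp(t · J_2(6)) = e^(6t)·(I + t·N), where N is the 2×2 nilpotent shift.
  For a 1×1 block at λ = 6: exp(t · [6]) = [e^(6t)].

After assembling e^{tJ} and conjugating by P, we get:

e^{tB} =
  [-t*exp(6*t) + exp(6*t), t*exp(6*t), -t*exp(6*t)]
  [t*exp(6*t), -t*exp(6*t) + exp(6*t), t*exp(6*t)]
  [2*t*exp(6*t), -2*t*exp(6*t), 2*t*exp(6*t) + exp(6*t)]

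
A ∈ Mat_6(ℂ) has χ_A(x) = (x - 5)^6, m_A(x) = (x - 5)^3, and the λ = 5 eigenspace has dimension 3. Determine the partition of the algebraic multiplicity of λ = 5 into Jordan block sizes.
Block sizes for λ = 5: [3, 2, 1]

Step 1 — from the characteristic polynomial, algebraic multiplicity of λ = 5 is 6. From dim ker(A − (5)·I) = 3, there are exactly 3 Jordan blocks for λ = 5.
Step 2 — from the minimal polynomial, the factor (x − 5)^3 tells us the largest block for λ = 5 has size 3.
Step 3 — with total size 6, 3 blocks, and largest block 3, the block sizes (in nonincreasing order) are [3, 2, 1].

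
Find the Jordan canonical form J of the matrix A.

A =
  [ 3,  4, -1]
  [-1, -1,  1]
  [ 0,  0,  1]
J_3(1)

The characteristic polynomial is
  det(x·I − A) = x^3 - 3*x^2 + 3*x - 1 = (x - 1)^3

Eigenvalues and multiplicities (the geometric multiplicity of λ is n − rank(A − λI), which equals the number of Jordan blocks for λ):
  λ = 1: algebraic multiplicity = 3, geometric multiplicity = 1

Determining the block sizes for each eigenvalue:
  λ = 1: one block (gm = 1), so the single block has size am = 3 → block sizes [3]

Assembling the blocks gives a Jordan form
J =
  [1, 1, 0]
  [0, 1, 1]
  [0, 0, 1]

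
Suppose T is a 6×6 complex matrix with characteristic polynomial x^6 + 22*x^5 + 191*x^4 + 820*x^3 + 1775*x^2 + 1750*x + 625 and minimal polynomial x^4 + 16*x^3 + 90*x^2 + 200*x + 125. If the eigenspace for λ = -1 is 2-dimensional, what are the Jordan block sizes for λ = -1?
Block sizes for λ = -1: [1, 1]

Step 1 — from the characteristic polynomial, algebraic multiplicity of λ = -1 is 2. From dim ker(T − (-1)·I) = 2, there are exactly 2 Jordan blocks for λ = -1.
Step 2 — from the minimal polynomial, the factor (x + 1) tells us the largest block for λ = -1 has size 1.
Step 3 — with total size 2, 2 blocks, and largest block 1, the block sizes (in nonincreasing order) are [1, 1].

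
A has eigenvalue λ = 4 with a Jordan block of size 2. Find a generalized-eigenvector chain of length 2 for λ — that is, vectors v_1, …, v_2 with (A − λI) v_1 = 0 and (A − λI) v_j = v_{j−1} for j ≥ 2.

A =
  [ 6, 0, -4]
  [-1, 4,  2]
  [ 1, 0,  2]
A Jordan chain for λ = 4 of length 2:
v_1 = (2, -1, 1)ᵀ
v_2 = (1, 0, 0)ᵀ

Let N = A − (4)·I. We want v_2 with N^2 v_2 = 0 but N^1 v_2 ≠ 0; then v_{j-1} := N · v_j for j = 2, …, 2.

Pick v_2 = (1, 0, 0)ᵀ.
Then v_1 = N · v_2 = (2, -1, 1)ᵀ.

Sanity check: (A − (4)·I) v_1 = (0, 0, 0)ᵀ = 0. ✓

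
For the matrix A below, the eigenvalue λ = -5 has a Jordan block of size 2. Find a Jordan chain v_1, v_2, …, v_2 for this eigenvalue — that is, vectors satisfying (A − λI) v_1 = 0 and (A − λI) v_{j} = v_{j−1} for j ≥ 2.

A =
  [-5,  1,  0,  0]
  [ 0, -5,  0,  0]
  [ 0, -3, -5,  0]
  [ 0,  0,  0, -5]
A Jordan chain for λ = -5 of length 2:
v_1 = (1, 0, -3, 0)ᵀ
v_2 = (0, 1, 0, 0)ᵀ

Let N = A − (-5)·I. We want v_2 with N^2 v_2 = 0 but N^1 v_2 ≠ 0; then v_{j-1} := N · v_j for j = 2, …, 2.

Pick v_2 = (0, 1, 0, 0)ᵀ.
Then v_1 = N · v_2 = (1, 0, -3, 0)ᵀ.

Sanity check: (A − (-5)·I) v_1 = (0, 0, 0, 0)ᵀ = 0. ✓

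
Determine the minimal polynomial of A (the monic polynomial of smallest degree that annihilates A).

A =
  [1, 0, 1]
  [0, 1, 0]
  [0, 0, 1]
x^2 - 2*x + 1

The characteristic polynomial is χ_A(x) = (x - 1)^3, so the eigenvalues are known. The minimal polynomial is
  m_A(x) = Π_λ (x − λ)^{k_λ}
where k_λ is the size of the *largest* Jordan block for λ (equivalently, the smallest k with (A − λI)^k v = 0 for every generalised eigenvector v of λ).

  λ = 1: largest Jordan block has size 2, contributing (x − 1)^2

So m_A(x) = (x - 1)^2 = x^2 - 2*x + 1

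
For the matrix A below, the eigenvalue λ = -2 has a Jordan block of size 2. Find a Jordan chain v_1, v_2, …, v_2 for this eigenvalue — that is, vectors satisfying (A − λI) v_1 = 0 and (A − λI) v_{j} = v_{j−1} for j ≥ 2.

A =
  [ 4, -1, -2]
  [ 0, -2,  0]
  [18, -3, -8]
A Jordan chain for λ = -2 of length 2:
v_1 = (6, 0, 18)ᵀ
v_2 = (1, 0, 0)ᵀ

Let N = A − (-2)·I. We want v_2 with N^2 v_2 = 0 but N^1 v_2 ≠ 0; then v_{j-1} := N · v_j for j = 2, …, 2.

Pick v_2 = (1, 0, 0)ᵀ.
Then v_1 = N · v_2 = (6, 0, 18)ᵀ.

Sanity check: (A − (-2)·I) v_1 = (0, 0, 0)ᵀ = 0. ✓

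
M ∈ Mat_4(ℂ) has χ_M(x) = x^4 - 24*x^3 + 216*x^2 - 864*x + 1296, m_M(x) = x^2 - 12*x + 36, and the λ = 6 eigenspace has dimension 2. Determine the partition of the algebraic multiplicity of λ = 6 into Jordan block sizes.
Block sizes for λ = 6: [2, 2]

Step 1 — from the characteristic polynomial, algebraic multiplicity of λ = 6 is 4. From dim ker(M − (6)·I) = 2, there are exactly 2 Jordan blocks for λ = 6.
Step 2 — from the minimal polynomial, the factor (x − 6)^2 tells us the largest block for λ = 6 has size 2.
Step 3 — with total size 4, 2 blocks, and largest block 2, the block sizes (in nonincreasing order) are [2, 2].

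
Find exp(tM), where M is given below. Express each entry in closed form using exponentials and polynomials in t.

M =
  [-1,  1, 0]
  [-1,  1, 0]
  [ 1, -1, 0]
e^{tM} =
  [1 - t, t, 0]
  [-t, t + 1, 0]
  [t, -t, 1]

Strategy: write M = P · J · P⁻¹ where J is a Jordan canonical form, so e^{tM} = P · e^{tJ} · P⁻¹, and e^{tJ} can be computed block-by-block.

M has Jordan form
J =
  [0, 1, 0]
  [0, 0, 0]
  [0, 0, 0]
(up to reordering of blocks).

Per-block formulas:
  For a 2×2 Jordan block J_2(0): exp(t · J_2(0)) = e^(0t)·(I + t·N), where N is the 2×2 nilpotent shift.
  For a 1×1 block at λ = 0: exp(t · [0]) = [e^(0t)].

After assembling e^{tJ} and conjugating by P, we get:

e^{tM} =
  [1 - t, t, 0]
  [-t, t + 1, 0]
  [t, -t, 1]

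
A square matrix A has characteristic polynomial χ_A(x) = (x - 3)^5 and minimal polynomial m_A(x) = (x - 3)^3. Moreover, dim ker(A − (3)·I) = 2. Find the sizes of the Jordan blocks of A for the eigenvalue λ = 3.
Block sizes for λ = 3: [3, 2]

Step 1 — from the characteristic polynomial, algebraic multiplicity of λ = 3 is 5. From dim ker(A − (3)·I) = 2, there are exactly 2 Jordan blocks for λ = 3.
Step 2 — from the minimal polynomial, the factor (x − 3)^3 tells us the largest block for λ = 3 has size 3.
Step 3 — with total size 5, 2 blocks, and largest block 3, the block sizes (in nonincreasing order) are [3, 2].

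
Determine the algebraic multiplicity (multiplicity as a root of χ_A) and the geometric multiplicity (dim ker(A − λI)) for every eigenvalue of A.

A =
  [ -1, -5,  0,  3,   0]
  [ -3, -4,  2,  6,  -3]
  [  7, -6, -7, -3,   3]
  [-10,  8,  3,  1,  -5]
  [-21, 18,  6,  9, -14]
λ = -5: alg = 5, geom = 2

Step 1 — factor the characteristic polynomial to read off the algebraic multiplicities:
  χ_A(x) = (x + 5)^5

Step 2 — compute geometric multiplicities via the rank-nullity identity g(λ) = n − rank(A − λI):
  rank(A − (-5)·I) = 3, so dim ker(A − (-5)·I) = n − 3 = 2

Summary:
  λ = -5: algebraic multiplicity = 5, geometric multiplicity = 2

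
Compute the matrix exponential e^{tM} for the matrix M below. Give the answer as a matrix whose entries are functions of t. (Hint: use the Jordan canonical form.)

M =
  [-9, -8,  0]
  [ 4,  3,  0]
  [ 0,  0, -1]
e^{tM} =
  [-exp(-t) + 2*exp(-5*t), -2*exp(-t) + 2*exp(-5*t), 0]
  [exp(-t) - exp(-5*t), 2*exp(-t) - exp(-5*t), 0]
  [0, 0, exp(-t)]

Strategy: write M = P · J · P⁻¹ where J is a Jordan canonical form, so e^{tM} = P · e^{tJ} · P⁻¹, and e^{tJ} can be computed block-by-block.

M has Jordan form
J =
  [-5,  0,  0]
  [ 0, -1,  0]
  [ 0,  0, -1]
(up to reordering of blocks).

Per-block formulas:
  For a 1×1 block at λ = -1: exp(t · [-1]) = [e^(-1t)].
  For a 1×1 block at λ = -5: exp(t · [-5]) = [e^(-5t)].

After assembling e^{tJ} and conjugating by P, we get:

e^{tM} =
  [-exp(-t) + 2*exp(-5*t), -2*exp(-t) + 2*exp(-5*t), 0]
  [exp(-t) - exp(-5*t), 2*exp(-t) - exp(-5*t), 0]
  [0, 0, exp(-t)]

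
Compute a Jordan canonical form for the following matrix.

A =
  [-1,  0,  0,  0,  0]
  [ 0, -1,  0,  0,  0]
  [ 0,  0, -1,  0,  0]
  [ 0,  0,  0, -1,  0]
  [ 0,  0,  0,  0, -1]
J_1(-1) ⊕ J_1(-1) ⊕ J_1(-1) ⊕ J_1(-1) ⊕ J_1(-1)

The characteristic polynomial is
  det(x·I − A) = x^5 + 5*x^4 + 10*x^3 + 10*x^2 + 5*x + 1 = (x + 1)^5

Eigenvalues and multiplicities (the geometric multiplicity of λ is n − rank(A − λI), which equals the number of Jordan blocks for λ):
  λ = -1: algebraic multiplicity = 5, geometric multiplicity = 5

Determining the block sizes for each eigenvalue:
  λ = -1: gm = am = 5, so every block has size 1 → block sizes [1, 1, 1, 1, 1]

Assembling the blocks gives a Jordan form
J =
  [-1,  0,  0,  0,  0]
  [ 0, -1,  0,  0,  0]
  [ 0,  0, -1,  0,  0]
  [ 0,  0,  0, -1,  0]
  [ 0,  0,  0,  0, -1]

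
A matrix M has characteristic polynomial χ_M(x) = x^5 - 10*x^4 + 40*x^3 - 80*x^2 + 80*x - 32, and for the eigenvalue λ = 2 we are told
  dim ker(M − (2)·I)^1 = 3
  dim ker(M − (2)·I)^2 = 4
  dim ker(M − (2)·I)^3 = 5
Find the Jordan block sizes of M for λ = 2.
Block sizes for λ = 2: [3, 1, 1]

From the dimensions of kernels of powers, the number of Jordan blocks of size at least j is d_j − d_{j−1} where d_j = dim ker(N^j) (with d_0 = 0). Computing the differences gives [3, 1, 1].
The number of blocks of size exactly k is (#blocks of size ≥ k) − (#blocks of size ≥ k + 1), so the partition is: 2 block(s) of size 1, 1 block(s) of size 3.
In nonincreasing order the block sizes are [3, 1, 1].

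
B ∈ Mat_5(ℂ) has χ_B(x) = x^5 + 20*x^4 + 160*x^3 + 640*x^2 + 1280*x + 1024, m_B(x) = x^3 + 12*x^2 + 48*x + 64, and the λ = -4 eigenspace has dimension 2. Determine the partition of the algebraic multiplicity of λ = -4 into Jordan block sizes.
Block sizes for λ = -4: [3, 2]

Step 1 — from the characteristic polynomial, algebraic multiplicity of λ = -4 is 5. From dim ker(B − (-4)·I) = 2, there are exactly 2 Jordan blocks for λ = -4.
Step 2 — from the minimal polynomial, the factor (x + 4)^3 tells us the largest block for λ = -4 has size 3.
Step 3 — with total size 5, 2 blocks, and largest block 3, the block sizes (in nonincreasing order) are [3, 2].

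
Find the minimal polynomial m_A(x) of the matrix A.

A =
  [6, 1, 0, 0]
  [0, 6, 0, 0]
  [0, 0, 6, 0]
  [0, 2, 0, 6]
x^2 - 12*x + 36

The characteristic polynomial is χ_A(x) = (x - 6)^4, so the eigenvalues are known. The minimal polynomial is
  m_A(x) = Π_λ (x − λ)^{k_λ}
where k_λ is the size of the *largest* Jordan block for λ (equivalently, the smallest k with (A − λI)^k v = 0 for every generalised eigenvector v of λ).

  λ = 6: largest Jordan block has size 2, contributing (x − 6)^2

So m_A(x) = (x - 6)^2 = x^2 - 12*x + 36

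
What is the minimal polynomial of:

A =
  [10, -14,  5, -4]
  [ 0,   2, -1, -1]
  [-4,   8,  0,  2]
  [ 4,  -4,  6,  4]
x^2 - 8*x + 16

The characteristic polynomial is χ_A(x) = (x - 4)^4, so the eigenvalues are known. The minimal polynomial is
  m_A(x) = Π_λ (x − λ)^{k_λ}
where k_λ is the size of the *largest* Jordan block for λ (equivalently, the smallest k with (A − λI)^k v = 0 for every generalised eigenvector v of λ).

  λ = 4: largest Jordan block has size 2, contributing (x − 4)^2

So m_A(x) = (x - 4)^2 = x^2 - 8*x + 16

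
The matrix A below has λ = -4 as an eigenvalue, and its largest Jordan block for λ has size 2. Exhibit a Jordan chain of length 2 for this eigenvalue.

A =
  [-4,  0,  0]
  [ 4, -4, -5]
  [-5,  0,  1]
A Jordan chain for λ = -4 of length 2:
v_1 = (0, -1, 0)ᵀ
v_2 = (1, 0, 1)ᵀ

Let N = A − (-4)·I. We want v_2 with N^2 v_2 = 0 but N^1 v_2 ≠ 0; then v_{j-1} := N · v_j for j = 2, …, 2.

Pick v_2 = (1, 0, 1)ᵀ.
Then v_1 = N · v_2 = (0, -1, 0)ᵀ.

Sanity check: (A − (-4)·I) v_1 = (0, 0, 0)ᵀ = 0. ✓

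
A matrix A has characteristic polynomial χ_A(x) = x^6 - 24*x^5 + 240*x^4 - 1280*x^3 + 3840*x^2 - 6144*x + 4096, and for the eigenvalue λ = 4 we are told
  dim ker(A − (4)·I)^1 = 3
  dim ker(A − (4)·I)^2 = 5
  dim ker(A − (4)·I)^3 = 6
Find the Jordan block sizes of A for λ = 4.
Block sizes for λ = 4: [3, 2, 1]

From the dimensions of kernels of powers, the number of Jordan blocks of size at least j is d_j − d_{j−1} where d_j = dim ker(N^j) (with d_0 = 0). Computing the differences gives [3, 2, 1].
The number of blocks of size exactly k is (#blocks of size ≥ k) − (#blocks of size ≥ k + 1), so the partition is: 1 block(s) of size 1, 1 block(s) of size 2, 1 block(s) of size 3.
In nonincreasing order the block sizes are [3, 2, 1].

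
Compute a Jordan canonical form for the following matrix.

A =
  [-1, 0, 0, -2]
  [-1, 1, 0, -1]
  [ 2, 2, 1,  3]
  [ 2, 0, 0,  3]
J_2(1) ⊕ J_2(1)

The characteristic polynomial is
  det(x·I − A) = x^4 - 4*x^3 + 6*x^2 - 4*x + 1 = (x - 1)^4

Eigenvalues and multiplicities (the geometric multiplicity of λ is n − rank(A − λI), which equals the number of Jordan blocks for λ):
  λ = 1: algebraic multiplicity = 4, geometric multiplicity = 2

Determining the block sizes for each eigenvalue:
  λ = 1: with am = 4 and gm = 2, the partition is not yet determined (e.g. several partitions of 4 into 2 parts exist). Let N = A − (1)·I. Computing rank(N^1) = 2, rank(N^2) = 0; the number of blocks of size ≥ j is rank(N^{j−1}) − rank(N^j), giving [2, 2]. So we have 2 block(s) of size 2 → block sizes [2, 2]

Assembling the blocks gives a Jordan form
J =
  [1, 1, 0, 0]
  [0, 1, 0, 0]
  [0, 0, 1, 1]
  [0, 0, 0, 1]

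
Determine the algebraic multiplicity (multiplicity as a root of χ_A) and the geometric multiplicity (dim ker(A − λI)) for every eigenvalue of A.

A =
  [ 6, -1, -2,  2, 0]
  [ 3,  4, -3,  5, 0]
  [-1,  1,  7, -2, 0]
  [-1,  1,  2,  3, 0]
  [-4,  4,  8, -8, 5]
λ = 5: alg = 5, geom = 3

Step 1 — factor the characteristic polynomial to read off the algebraic multiplicities:
  χ_A(x) = (x - 5)^5

Step 2 — compute geometric multiplicities via the rank-nullity identity g(λ) = n − rank(A − λI):
  rank(A − (5)·I) = 2, so dim ker(A − (5)·I) = n − 2 = 3

Summary:
  λ = 5: algebraic multiplicity = 5, geometric multiplicity = 3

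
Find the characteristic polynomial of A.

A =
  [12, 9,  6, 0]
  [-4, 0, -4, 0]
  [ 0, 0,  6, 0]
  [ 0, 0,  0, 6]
x^4 - 24*x^3 + 216*x^2 - 864*x + 1296

Expanding det(x·I − A) (e.g. by cofactor expansion or by noting that A is similar to its Jordan form J, which has the same characteristic polynomial as A) gives
  χ_A(x) = x^4 - 24*x^3 + 216*x^2 - 864*x + 1296
which factors as (x - 6)^4. The eigenvalues (with algebraic multiplicities) are λ = 6 with multiplicity 4.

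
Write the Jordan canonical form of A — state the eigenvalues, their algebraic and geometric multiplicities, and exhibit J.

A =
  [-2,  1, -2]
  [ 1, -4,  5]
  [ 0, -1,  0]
J_3(-2)

The characteristic polynomial is
  det(x·I − A) = x^3 + 6*x^2 + 12*x + 8 = (x + 2)^3

Eigenvalues and multiplicities (the geometric multiplicity of λ is n − rank(A − λI), which equals the number of Jordan blocks for λ):
  λ = -2: algebraic multiplicity = 3, geometric multiplicity = 1

Determining the block sizes for each eigenvalue:
  λ = -2: one block (gm = 1), so the single block has size am = 3 → block sizes [3]

Assembling the blocks gives a Jordan form
J =
  [-2,  1,  0]
  [ 0, -2,  1]
  [ 0,  0, -2]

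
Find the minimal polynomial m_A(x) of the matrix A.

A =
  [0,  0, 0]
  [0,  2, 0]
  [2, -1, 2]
x^3 - 4*x^2 + 4*x

The characteristic polynomial is χ_A(x) = x*(x - 2)^2, so the eigenvalues are known. The minimal polynomial is
  m_A(x) = Π_λ (x − λ)^{k_λ}
where k_λ is the size of the *largest* Jordan block for λ (equivalently, the smallest k with (A − λI)^k v = 0 for every generalised eigenvector v of λ).

  λ = 0: largest Jordan block has size 1, contributing (x − 0)
  λ = 2: largest Jordan block has size 2, contributing (x − 2)^2

So m_A(x) = x*(x - 2)^2 = x^3 - 4*x^2 + 4*x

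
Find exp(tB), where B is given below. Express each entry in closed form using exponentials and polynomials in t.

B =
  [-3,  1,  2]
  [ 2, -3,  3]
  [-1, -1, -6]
e^{tB} =
  [t^2*exp(-4*t)/2 + t*exp(-4*t) + exp(-4*t), t*exp(-4*t), t^2*exp(-4*t)/2 + 2*t*exp(-4*t)]
  [t^2*exp(-4*t)/2 + 2*t*exp(-4*t), t*exp(-4*t) + exp(-4*t), t^2*exp(-4*t)/2 + 3*t*exp(-4*t)]
  [-t^2*exp(-4*t)/2 - t*exp(-4*t), -t*exp(-4*t), -t^2*exp(-4*t)/2 - 2*t*exp(-4*t) + exp(-4*t)]

Strategy: write B = P · J · P⁻¹ where J is a Jordan canonical form, so e^{tB} = P · e^{tJ} · P⁻¹, and e^{tJ} can be computed block-by-block.

B has Jordan form
J =
  [-4,  1,  0]
  [ 0, -4,  1]
  [ 0,  0, -4]
(up to reordering of blocks).

Per-block formulas:
  For a 3×3 Jordan block J_3(-4): exp(t · J_3(-4)) = e^(-4t)·(I + t·N + (t^2/2)·N^2), where N is the 3×3 nilpotent shift.

After assembling e^{tJ} and conjugating by P, we get:

e^{tB} =
  [t^2*exp(-4*t)/2 + t*exp(-4*t) + exp(-4*t), t*exp(-4*t), t^2*exp(-4*t)/2 + 2*t*exp(-4*t)]
  [t^2*exp(-4*t)/2 + 2*t*exp(-4*t), t*exp(-4*t) + exp(-4*t), t^2*exp(-4*t)/2 + 3*t*exp(-4*t)]
  [-t^2*exp(-4*t)/2 - t*exp(-4*t), -t*exp(-4*t), -t^2*exp(-4*t)/2 - 2*t*exp(-4*t) + exp(-4*t)]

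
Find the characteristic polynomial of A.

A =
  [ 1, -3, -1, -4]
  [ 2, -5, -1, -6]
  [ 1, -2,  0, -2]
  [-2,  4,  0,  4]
x^4

Expanding det(x·I − A) (e.g. by cofactor expansion or by noting that A is similar to its Jordan form J, which has the same characteristic polynomial as A) gives
  χ_A(x) = x^4
which factors as x^4. The eigenvalues (with algebraic multiplicities) are λ = 0 with multiplicity 4.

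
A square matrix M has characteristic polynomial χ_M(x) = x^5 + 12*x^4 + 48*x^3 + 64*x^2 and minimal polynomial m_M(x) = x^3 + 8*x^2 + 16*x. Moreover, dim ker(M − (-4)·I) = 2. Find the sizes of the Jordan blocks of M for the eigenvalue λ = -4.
Block sizes for λ = -4: [2, 1]

Step 1 — from the characteristic polynomial, algebraic multiplicity of λ = -4 is 3. From dim ker(M − (-4)·I) = 2, there are exactly 2 Jordan blocks for λ = -4.
Step 2 — from the minimal polynomial, the factor (x + 4)^2 tells us the largest block for λ = -4 has size 2.
Step 3 — with total size 3, 2 blocks, and largest block 2, the block sizes (in nonincreasing order) are [2, 1].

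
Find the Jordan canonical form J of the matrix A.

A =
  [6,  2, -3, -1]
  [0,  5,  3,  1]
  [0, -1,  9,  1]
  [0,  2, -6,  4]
J_3(6) ⊕ J_1(6)

The characteristic polynomial is
  det(x·I − A) = x^4 - 24*x^3 + 216*x^2 - 864*x + 1296 = (x - 6)^4

Eigenvalues and multiplicities (the geometric multiplicity of λ is n − rank(A − λI), which equals the number of Jordan blocks for λ):
  λ = 6: algebraic multiplicity = 4, geometric multiplicity = 2

Determining the block sizes for each eigenvalue:
  λ = 6: with am = 4 and gm = 2, the partition is not yet determined (e.g. several partitions of 4 into 2 parts exist). Let N = A − (6)·I. Computing rank(N^1) = 2, rank(N^2) = 1, rank(N^3) = 0; the number of blocks of size ≥ j is rank(N^{j−1}) − rank(N^j), giving [2, 1, 1]. So we have 1 block(s) of size 3, 1 block(s) of size 1 → block sizes [3, 1]

Assembling the blocks gives a Jordan form
J =
  [6, 1, 0, 0]
  [0, 6, 1, 0]
  [0, 0, 6, 0]
  [0, 0, 0, 6]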